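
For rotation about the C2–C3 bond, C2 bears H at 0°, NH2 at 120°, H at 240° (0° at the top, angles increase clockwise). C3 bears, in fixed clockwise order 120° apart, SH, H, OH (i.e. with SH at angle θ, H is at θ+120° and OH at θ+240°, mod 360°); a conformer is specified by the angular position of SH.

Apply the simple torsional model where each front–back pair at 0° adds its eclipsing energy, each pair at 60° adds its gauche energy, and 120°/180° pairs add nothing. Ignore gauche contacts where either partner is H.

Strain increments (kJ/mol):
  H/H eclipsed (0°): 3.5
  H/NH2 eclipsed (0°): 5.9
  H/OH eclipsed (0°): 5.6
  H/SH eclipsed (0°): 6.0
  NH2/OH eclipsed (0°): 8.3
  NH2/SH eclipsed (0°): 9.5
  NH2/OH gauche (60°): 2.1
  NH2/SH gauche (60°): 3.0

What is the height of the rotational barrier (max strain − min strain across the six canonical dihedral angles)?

SH at 0° (eclipsed): H–SH eclipsed, NH2–H eclipsed, H–OH eclipsed; 6.0 + 5.9 + 5.6 = 17.5 kJ/mol.
SH at 60° (staggered): NH2–SH gauche; 3.0 = 3.0 kJ/mol.
SH at 120° (eclipsed): H–OH eclipsed, NH2–SH eclipsed, H–H eclipsed; 5.6 + 9.5 + 3.5 = 18.6 kJ/mol.
SH at 180° (staggered): NH2–SH gauche, NH2–OH gauche; 3.0 + 2.1 = 5.1 kJ/mol.
SH at 240° (eclipsed): H–H eclipsed, NH2–OH eclipsed, H–SH eclipsed; 3.5 + 8.3 + 6.0 = 17.8 kJ/mol.
SH at 300° (staggered): NH2–OH gauche; 2.1 = 2.1 kJ/mol.
Max at 120° (18.6 kJ/mol), min at 300° (2.1 kJ/mol); barrier = 16.5 kJ/mol.

16.5 kJ/mol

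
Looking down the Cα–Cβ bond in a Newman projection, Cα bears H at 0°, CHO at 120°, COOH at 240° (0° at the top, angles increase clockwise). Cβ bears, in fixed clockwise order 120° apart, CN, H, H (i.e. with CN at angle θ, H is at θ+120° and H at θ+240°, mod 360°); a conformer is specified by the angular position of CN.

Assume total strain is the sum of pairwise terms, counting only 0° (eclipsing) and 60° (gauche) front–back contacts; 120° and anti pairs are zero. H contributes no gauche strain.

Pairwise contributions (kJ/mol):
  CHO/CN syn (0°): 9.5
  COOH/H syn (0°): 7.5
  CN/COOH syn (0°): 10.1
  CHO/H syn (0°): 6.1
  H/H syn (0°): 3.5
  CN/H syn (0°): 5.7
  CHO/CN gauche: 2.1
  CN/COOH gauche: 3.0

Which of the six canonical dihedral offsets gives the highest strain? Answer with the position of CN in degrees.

CN at 0° (eclipsed): H–CN eclipsed, CHO–H eclipsed, COOH–H eclipsed; 5.7 + 6.1 + 7.5 = 19.3 kJ/mol.
CN at 60° (staggered): CHO–CN gauche; 2.1 = 2.1 kJ/mol.
CN at 120° (eclipsed): H–H eclipsed, CHO–CN eclipsed, COOH–H eclipsed; 3.5 + 9.5 + 7.5 = 20.5 kJ/mol.
CN at 180° (staggered): CHO–CN gauche, COOH–CN gauche; 2.1 + 3.0 = 5.1 kJ/mol.
CN at 240° (eclipsed): H–H eclipsed, CHO–H eclipsed, COOH–CN eclipsed; 3.5 + 6.1 + 10.1 = 19.7 kJ/mol.
CN at 300° (staggered): COOH–CN gauche; 3.0 = 3.0 kJ/mol.
The maximum (20.5 kJ/mol) occurs with CN at 120°.

120°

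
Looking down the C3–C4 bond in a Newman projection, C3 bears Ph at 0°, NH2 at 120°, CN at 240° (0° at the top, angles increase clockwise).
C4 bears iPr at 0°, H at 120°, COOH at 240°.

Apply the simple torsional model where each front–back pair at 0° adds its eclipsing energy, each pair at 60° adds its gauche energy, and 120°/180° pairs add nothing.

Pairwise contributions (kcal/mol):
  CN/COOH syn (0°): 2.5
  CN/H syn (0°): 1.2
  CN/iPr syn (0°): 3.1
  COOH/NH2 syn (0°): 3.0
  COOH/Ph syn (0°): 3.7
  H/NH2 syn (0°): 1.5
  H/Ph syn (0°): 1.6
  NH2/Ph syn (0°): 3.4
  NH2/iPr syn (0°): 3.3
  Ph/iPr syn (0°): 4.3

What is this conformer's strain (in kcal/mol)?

This conformer (eclipsed): Ph(0°)/iPr(0°) eclipsed 4.3; NH2(120°)/H(120°) eclipsed 1.5; CN(240°)/COOH(240°) eclipsed 2.5 → 8.3 kcal/mol.

8.3 kcal/mol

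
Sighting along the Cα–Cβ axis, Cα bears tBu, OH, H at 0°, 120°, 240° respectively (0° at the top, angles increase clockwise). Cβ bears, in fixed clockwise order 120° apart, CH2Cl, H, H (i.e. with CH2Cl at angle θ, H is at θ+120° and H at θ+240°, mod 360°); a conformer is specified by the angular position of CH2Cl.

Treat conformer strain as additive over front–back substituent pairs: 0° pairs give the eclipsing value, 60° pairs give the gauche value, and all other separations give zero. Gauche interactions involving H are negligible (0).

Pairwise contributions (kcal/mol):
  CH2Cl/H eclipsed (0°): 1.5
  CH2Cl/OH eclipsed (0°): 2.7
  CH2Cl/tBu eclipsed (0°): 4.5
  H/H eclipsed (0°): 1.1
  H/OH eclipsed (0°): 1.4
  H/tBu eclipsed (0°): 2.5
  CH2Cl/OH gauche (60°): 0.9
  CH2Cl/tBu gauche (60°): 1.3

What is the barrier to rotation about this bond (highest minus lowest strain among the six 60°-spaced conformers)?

6.1 kcal/mol

CH2Cl at 0° (eclipsed): tBu–CH2Cl eclipsed, OH–H eclipsed, H–H eclipsed; 4.5 + 1.4 + 1.1 = 7.0 kcal/mol.
CH2Cl at 60° (staggered): tBu–CH2Cl gauche, OH–CH2Cl gauche; 1.3 + 0.9 = 2.2 kcal/mol.
CH2Cl at 120° (eclipsed): tBu–H eclipsed, OH–CH2Cl eclipsed, H–H eclipsed; 2.5 + 2.7 + 1.1 = 6.3 kcal/mol.
CH2Cl at 180° (staggered): OH–CH2Cl gauche; 0.9 = 0.9 kcal/mol.
CH2Cl at 240° (eclipsed): tBu–H eclipsed, OH–H eclipsed, H–CH2Cl eclipsed; 2.5 + 1.4 + 1.5 = 5.4 kcal/mol.
CH2Cl at 300° (staggered): tBu–CH2Cl gauche; 1.3 = 1.3 kcal/mol.
Max at 0° (7.0 kcal/mol), min at 180° (0.9 kcal/mol); barrier = 6.1 kcal/mol.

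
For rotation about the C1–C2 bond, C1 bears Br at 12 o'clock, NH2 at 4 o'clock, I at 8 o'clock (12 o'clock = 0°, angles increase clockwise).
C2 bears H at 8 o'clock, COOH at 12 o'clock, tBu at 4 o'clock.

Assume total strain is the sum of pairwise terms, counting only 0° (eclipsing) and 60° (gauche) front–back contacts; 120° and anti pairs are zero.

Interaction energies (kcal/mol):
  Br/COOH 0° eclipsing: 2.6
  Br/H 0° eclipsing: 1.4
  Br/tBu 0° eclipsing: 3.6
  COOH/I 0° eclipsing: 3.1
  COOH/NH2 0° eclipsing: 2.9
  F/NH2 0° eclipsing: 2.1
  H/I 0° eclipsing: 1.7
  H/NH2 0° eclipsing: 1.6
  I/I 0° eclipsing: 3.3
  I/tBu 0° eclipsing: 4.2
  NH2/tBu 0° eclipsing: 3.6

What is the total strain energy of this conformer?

This conformer (eclipsed): Br(0°)/COOH(0°) eclipsed 2.6; NH2(120°)/tBu(120°) eclipsed 3.6; I(240°)/H(240°) eclipsed 1.7 → 7.9 kcal/mol.

7.9 kcal/mol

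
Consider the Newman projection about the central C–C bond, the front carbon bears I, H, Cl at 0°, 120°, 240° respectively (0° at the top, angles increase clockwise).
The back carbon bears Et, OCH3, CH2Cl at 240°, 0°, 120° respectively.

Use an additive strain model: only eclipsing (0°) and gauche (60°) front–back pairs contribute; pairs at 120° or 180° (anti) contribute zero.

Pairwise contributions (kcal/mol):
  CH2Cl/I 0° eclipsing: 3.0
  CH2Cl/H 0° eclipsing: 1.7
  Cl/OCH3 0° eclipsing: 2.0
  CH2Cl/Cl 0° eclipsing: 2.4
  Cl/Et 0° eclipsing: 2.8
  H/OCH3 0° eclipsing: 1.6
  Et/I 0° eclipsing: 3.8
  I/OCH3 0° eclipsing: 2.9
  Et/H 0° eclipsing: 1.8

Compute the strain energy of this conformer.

7.4 kcal/mol

This conformer (eclipsed): I–OCH3 eclipsed, H–CH2Cl eclipsed, Cl–Et eclipsed; 2.9 + 1.7 + 2.8 = 7.4 kcal/mol.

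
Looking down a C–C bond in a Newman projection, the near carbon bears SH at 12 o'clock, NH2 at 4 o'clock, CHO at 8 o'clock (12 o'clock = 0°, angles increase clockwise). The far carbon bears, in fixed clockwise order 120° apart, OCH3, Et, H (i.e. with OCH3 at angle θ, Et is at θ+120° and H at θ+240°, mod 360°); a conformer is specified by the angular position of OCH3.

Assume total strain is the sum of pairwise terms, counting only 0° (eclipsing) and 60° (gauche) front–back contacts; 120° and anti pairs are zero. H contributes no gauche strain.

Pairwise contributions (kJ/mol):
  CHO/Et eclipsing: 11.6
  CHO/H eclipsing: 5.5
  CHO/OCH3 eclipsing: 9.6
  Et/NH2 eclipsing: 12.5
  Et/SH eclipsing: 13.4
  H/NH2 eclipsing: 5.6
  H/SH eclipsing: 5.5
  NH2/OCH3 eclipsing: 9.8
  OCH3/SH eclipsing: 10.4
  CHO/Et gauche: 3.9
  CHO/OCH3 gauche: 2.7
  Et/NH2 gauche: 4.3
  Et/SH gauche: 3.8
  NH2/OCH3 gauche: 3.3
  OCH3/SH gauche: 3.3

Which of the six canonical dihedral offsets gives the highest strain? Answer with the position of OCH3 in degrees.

OCH3 at 0° is eclipsed. SH at 0° is eclipsed with OCH3 at 0° (10.4); NH2 at 120° is eclipsed with Et at 120° (12.5); CHO at 240° is eclipsed with H at 240° (5.5). Total 28.4 kJ/mol.
OCH3 at 60° is staggered. SH at 0° is gauche with OCH3 at 60° (3.3); NH2 at 120° is gauche with OCH3 at 60° (3.3); NH2 at 120° is gauche with Et at 180° (4.3); CHO at 240° is gauche with Et at 180° (3.9). Total 14.8 kJ/mol.
OCH3 at 120° is eclipsed. SH at 0° is eclipsed with H at 0° (5.5); NH2 at 120° is eclipsed with OCH3 at 120° (9.8); CHO at 240° is eclipsed with Et at 240° (11.6). Total 26.9 kJ/mol.
OCH3 at 180° is staggered. SH at 0° is gauche with Et at 300° (3.8); NH2 at 120° is gauche with OCH3 at 180° (3.3); CHO at 240° is gauche with OCH3 at 180° (2.7); CHO at 240° is gauche with Et at 300° (3.9). Total 13.7 kJ/mol.
OCH3 at 240° is eclipsed. SH at 0° is eclipsed with Et at 0° (13.4); NH2 at 120° is eclipsed with H at 120° (5.6); CHO at 240° is eclipsed with OCH3 at 240° (9.6). Total 28.6 kJ/mol.
OCH3 at 300° is staggered. SH at 0° is gauche with OCH3 at 300° (3.3); SH at 0° is gauche with Et at 60° (3.8); NH2 at 120° is gauche with Et at 60° (4.3); CHO at 240° is gauche with OCH3 at 300° (2.7). Total 14.1 kJ/mol.
The maximum (28.6 kJ/mol) occurs with OCH3 at 240°.

240°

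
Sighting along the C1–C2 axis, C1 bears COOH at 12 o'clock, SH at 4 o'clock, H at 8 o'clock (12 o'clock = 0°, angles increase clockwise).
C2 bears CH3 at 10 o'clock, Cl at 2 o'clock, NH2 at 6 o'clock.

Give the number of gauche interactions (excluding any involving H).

4

Non-H gauche pairs: COOH(0°)/CH3(300°); COOH(0°)/Cl(60°); SH(120°)/Cl(60°); SH(120°)/NH2(180°) — 4 interactions.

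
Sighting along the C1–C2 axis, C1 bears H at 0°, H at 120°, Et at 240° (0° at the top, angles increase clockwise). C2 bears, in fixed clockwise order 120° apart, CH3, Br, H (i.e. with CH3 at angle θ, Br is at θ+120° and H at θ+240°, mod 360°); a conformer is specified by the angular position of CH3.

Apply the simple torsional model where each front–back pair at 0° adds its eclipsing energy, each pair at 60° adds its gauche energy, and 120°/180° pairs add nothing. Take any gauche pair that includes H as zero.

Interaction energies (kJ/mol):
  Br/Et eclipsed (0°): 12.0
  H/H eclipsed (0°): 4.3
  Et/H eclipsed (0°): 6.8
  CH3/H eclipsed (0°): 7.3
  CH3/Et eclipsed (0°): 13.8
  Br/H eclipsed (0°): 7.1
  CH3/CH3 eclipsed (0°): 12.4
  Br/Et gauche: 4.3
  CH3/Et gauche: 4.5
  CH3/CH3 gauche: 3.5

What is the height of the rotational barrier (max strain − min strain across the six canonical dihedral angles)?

CH3 at 0° (eclipsed): H–CH3 eclipsed, H–Br eclipsed, Et–H eclipsed; 7.3 + 7.1 + 6.8 = 21.2 kJ/mol.
CH3 at 60° (staggered): Et–Br gauche; 4.3 = 4.3 kJ/mol.
CH3 at 120° (eclipsed): H–H eclipsed, H–CH3 eclipsed, Et–Br eclipsed; 4.3 + 7.3 + 12.0 = 23.6 kJ/mol.
CH3 at 180° (staggered): Et–CH3 gauche, Et–Br gauche; 4.5 + 4.3 = 8.8 kJ/mol.
CH3 at 240° (eclipsed): H–Br eclipsed, H–H eclipsed, Et–CH3 eclipsed; 7.1 + 4.3 + 13.8 = 25.2 kJ/mol.
CH3 at 300° (staggered): Et–CH3 gauche; 4.5 = 4.5 kJ/mol.
Max at 240° (25.2 kJ/mol), min at 60° (4.3 kJ/mol); barrier = 20.9 kJ/mol.

20.9 kJ/mol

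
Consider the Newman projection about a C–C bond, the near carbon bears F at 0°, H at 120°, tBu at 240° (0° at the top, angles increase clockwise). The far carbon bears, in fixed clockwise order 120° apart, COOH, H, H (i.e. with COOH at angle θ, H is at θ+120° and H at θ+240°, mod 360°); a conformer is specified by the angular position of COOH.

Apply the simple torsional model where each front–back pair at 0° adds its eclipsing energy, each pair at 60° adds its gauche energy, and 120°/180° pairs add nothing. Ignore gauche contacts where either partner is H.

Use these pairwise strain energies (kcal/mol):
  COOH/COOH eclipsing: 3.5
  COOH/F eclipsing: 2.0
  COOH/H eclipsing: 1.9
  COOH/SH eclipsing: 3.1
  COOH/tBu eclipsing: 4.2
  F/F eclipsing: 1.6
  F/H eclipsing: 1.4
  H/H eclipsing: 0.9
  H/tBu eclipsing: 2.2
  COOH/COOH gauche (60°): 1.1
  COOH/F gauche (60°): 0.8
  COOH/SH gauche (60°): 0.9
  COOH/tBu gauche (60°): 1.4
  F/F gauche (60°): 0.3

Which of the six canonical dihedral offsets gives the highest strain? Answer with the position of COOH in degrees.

240°

COOH at 0° (eclipsed): F(0°)/COOH(0°) eclipsed 2.0; H(120°)/H(120°) eclipsed 0.9; tBu(240°)/H(240°) eclipsed 2.2 → 5.1 kcal/mol.
COOH at 60° (staggered): F(0°)/COOH(60°) gauche 0.8 → 0.8 kcal/mol.
COOH at 120° (eclipsed): F(0°)/H(0°) eclipsed 1.4; H(120°)/COOH(120°) eclipsed 1.9; tBu(240°)/H(240°) eclipsed 2.2 → 5.5 kcal/mol.
COOH at 180° (staggered): tBu(240°)/COOH(180°) gauche 1.4 → 1.4 kcal/mol.
COOH at 240° (eclipsed): F(0°)/H(0°) eclipsed 1.4; H(120°)/H(120°) eclipsed 0.9; tBu(240°)/COOH(240°) eclipsed 4.2 → 6.5 kcal/mol.
COOH at 300° (staggered): F(0°)/COOH(300°) gauche 0.8; tBu(240°)/COOH(300°) gauche 1.4 → 2.2 kcal/mol.
The maximum (6.5 kcal/mol) occurs with COOH at 240°.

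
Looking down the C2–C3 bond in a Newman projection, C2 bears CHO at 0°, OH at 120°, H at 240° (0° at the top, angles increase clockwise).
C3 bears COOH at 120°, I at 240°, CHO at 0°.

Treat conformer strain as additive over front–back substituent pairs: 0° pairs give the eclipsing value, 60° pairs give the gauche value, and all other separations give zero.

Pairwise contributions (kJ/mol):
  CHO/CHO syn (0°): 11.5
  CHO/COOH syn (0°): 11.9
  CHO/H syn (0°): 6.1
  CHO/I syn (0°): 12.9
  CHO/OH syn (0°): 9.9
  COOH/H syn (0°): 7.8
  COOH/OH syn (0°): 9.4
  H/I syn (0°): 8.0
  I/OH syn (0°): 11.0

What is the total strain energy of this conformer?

28.9 kJ/mol

This conformer (eclipsed): CHO–CHO eclipsed, OH–COOH eclipsed, H–I eclipsed; 11.5 + 9.4 + 8.0 = 28.9 kJ/mol.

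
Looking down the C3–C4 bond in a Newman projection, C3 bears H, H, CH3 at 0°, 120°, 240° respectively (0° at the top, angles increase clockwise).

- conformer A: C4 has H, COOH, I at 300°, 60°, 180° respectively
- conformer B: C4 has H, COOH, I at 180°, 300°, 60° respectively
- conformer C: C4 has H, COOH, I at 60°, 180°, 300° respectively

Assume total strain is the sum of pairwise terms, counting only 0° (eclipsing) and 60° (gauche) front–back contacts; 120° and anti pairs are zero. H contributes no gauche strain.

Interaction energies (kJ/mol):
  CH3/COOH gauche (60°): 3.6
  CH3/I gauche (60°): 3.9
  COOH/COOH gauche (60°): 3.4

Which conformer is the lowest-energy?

A (staggered): CH3–I gauche; 3.9 = 3.9 kJ/mol.
B (staggered): CH3–COOH gauche; 3.6 = 3.6 kJ/mol.
C (staggered): CH3–COOH gauche, CH3–I gauche; 3.6 + 3.9 = 7.5 kJ/mol.
B has the lowest total (3.6 kJ/mol).

B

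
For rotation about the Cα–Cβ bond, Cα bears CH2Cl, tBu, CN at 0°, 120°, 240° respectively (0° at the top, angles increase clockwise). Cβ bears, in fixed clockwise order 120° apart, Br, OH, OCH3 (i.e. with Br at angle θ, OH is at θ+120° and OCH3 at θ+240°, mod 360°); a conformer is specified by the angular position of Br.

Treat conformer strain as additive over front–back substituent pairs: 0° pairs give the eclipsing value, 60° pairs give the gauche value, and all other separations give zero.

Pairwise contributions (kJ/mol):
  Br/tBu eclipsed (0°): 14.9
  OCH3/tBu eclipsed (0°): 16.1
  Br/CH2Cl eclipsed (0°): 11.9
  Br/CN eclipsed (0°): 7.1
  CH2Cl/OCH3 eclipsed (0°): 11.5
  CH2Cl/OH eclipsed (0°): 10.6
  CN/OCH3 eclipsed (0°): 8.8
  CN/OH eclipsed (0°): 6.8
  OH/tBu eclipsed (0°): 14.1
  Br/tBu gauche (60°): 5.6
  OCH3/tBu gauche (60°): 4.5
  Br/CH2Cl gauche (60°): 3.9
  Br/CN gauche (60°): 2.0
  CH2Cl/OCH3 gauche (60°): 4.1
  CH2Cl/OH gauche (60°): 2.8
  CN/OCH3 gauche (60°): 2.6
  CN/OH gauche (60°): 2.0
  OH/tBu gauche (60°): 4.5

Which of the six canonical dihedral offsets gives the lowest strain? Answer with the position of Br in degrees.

Br at 0° (eclipsed): CH2Cl(0°)/Br(0°) eclipsed 11.9; tBu(120°)/OH(120°) eclipsed 14.1; CN(240°)/OCH3(240°) eclipsed 8.8 → 34.8 kJ/mol.
Br at 60° (staggered): CH2Cl(0°)/Br(60°) gauche 3.9; CH2Cl(0°)/OCH3(300°) gauche 4.1; tBu(120°)/Br(60°) gauche 5.6; tBu(120°)/OH(180°) gauche 4.5; CN(240°)/OH(180°) gauche 2.0; CN(240°)/OCH3(300°) gauche 2.6 → 22.7 kJ/mol.
Br at 120° (eclipsed): CH2Cl(0°)/OCH3(0°) eclipsed 11.5; tBu(120°)/Br(120°) eclipsed 14.9; CN(240°)/OH(240°) eclipsed 6.8 → 33.2 kJ/mol.
Br at 180° (staggered): CH2Cl(0°)/OH(300°) gauche 2.8; CH2Cl(0°)/OCH3(60°) gauche 4.1; tBu(120°)/Br(180°) gauche 5.6; tBu(120°)/OCH3(60°) gauche 4.5; CN(240°)/Br(180°) gauche 2.0; CN(240°)/OH(300°) gauche 2.0 → 21.0 kJ/mol.
Br at 240° (eclipsed): CH2Cl(0°)/OH(0°) eclipsed 10.6; tBu(120°)/OCH3(120°) eclipsed 16.1; CN(240°)/Br(240°) eclipsed 7.1 → 33.8 kJ/mol.
Br at 300° (staggered): CH2Cl(0°)/Br(300°) gauche 3.9; CH2Cl(0°)/OH(60°) gauche 2.8; tBu(120°)/OH(60°) gauche 4.5; tBu(120°)/OCH3(180°) gauche 4.5; CN(240°)/Br(300°) gauche 2.0; CN(240°)/OCH3(180°) gauche 2.6 → 20.3 kJ/mol.
The minimum (20.3 kJ/mol) occurs with Br at 300°.

300°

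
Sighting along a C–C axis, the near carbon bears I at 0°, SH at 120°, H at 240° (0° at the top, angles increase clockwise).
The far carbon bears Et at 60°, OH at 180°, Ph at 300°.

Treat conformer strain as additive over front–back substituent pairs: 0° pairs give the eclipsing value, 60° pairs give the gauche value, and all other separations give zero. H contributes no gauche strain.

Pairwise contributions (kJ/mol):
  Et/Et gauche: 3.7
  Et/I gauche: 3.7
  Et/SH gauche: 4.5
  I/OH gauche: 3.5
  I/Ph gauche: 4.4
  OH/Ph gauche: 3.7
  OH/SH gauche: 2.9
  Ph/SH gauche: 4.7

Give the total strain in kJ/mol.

15.5 kJ/mol

This conformer (staggered): I(0°)/Et(60°) gauche 3.7; I(0°)/Ph(300°) gauche 4.4; SH(120°)/Et(60°) gauche 4.5; SH(120°)/OH(180°) gauche 2.9 → 15.5 kJ/mol.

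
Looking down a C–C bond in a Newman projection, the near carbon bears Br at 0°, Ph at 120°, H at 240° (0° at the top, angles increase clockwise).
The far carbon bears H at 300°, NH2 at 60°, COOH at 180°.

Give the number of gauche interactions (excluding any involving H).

3

Non-H gauche pairs: Br(0°)/NH2(60°); Ph(120°)/NH2(60°); Ph(120°)/COOH(180°) — 3 interactions.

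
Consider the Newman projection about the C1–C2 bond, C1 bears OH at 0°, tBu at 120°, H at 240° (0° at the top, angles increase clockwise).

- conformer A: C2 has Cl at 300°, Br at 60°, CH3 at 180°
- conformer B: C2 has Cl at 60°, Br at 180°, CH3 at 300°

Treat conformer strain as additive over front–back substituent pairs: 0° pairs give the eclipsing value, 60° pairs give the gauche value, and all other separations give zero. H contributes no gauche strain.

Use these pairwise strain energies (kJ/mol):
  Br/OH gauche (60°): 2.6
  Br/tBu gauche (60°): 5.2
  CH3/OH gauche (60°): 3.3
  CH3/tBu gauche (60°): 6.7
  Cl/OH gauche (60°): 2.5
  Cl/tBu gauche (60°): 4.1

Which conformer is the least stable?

A

A (staggered): OH(0°)/Cl(300°) gauche 2.5; OH(0°)/Br(60°) gauche 2.6; tBu(120°)/Br(60°) gauche 5.2; tBu(120°)/CH3(180°) gauche 6.7 → 17.0 kJ/mol.
B (staggered): OH(0°)/Cl(60°) gauche 2.5; OH(0°)/CH3(300°) gauche 3.3; tBu(120°)/Cl(60°) gauche 4.1; tBu(120°)/Br(180°) gauche 5.2 → 15.1 kJ/mol.
A has the highest total (17.0 kJ/mol).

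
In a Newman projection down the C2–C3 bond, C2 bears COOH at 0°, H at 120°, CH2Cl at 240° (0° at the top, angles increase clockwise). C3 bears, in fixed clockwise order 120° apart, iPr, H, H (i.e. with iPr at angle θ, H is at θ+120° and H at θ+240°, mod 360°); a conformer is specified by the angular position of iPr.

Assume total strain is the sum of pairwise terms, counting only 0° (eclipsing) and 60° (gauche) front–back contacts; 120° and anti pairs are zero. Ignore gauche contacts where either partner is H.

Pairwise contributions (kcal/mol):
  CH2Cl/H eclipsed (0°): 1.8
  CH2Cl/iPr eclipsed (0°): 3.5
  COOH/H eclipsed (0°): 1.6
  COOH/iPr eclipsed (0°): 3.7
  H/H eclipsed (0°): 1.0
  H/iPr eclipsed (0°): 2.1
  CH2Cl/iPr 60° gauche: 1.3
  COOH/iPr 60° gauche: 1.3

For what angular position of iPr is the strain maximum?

iPr at 0° (eclipsed): COOH(0°)/iPr(0°) eclipsed 3.7; H(120°)/H(120°) eclipsed 1.0; CH2Cl(240°)/H(240°) eclipsed 1.8 → 6.5 kcal/mol.
iPr at 60° (staggered): COOH(0°)/iPr(60°) gauche 1.3 → 1.3 kcal/mol.
iPr at 120° (eclipsed): COOH(0°)/H(0°) eclipsed 1.6; H(120°)/iPr(120°) eclipsed 2.1; CH2Cl(240°)/H(240°) eclipsed 1.8 → 5.5 kcal/mol.
iPr at 180° (staggered): CH2Cl(240°)/iPr(180°) gauche 1.3 → 1.3 kcal/mol.
iPr at 240° (eclipsed): COOH(0°)/H(0°) eclipsed 1.6; H(120°)/H(120°) eclipsed 1.0; CH2Cl(240°)/iPr(240°) eclipsed 3.5 → 6.1 kcal/mol.
iPr at 300° (staggered): COOH(0°)/iPr(300°) gauche 1.3; CH2Cl(240°)/iPr(300°) gauche 1.3 → 2.6 kcal/mol.
The maximum (6.5 kcal/mol) occurs with iPr at 0°.

0°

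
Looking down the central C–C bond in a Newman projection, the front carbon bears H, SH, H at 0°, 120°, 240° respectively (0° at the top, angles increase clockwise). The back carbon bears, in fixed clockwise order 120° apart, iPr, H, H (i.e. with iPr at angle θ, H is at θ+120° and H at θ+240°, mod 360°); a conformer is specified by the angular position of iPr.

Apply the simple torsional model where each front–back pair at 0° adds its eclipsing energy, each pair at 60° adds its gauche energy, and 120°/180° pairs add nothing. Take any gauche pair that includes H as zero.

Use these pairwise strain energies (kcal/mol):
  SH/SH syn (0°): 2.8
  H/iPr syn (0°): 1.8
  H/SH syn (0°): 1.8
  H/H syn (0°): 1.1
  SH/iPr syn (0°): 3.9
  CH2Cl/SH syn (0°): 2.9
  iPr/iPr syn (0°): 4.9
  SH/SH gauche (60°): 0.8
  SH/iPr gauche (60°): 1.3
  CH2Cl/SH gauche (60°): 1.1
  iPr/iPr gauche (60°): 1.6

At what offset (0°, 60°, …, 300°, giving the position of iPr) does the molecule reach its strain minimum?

iPr at 0° is eclipsed. H at 0° is eclipsed with iPr at 0° (1.8); SH at 120° is eclipsed with H at 120° (1.8); H at 240° is eclipsed with H at 240° (1.1). Total 4.7 kcal/mol.
iPr at 60° is staggered. SH at 120° is gauche with iPr at 60° (1.3). Total 1.3 kcal/mol.
iPr at 120° is eclipsed. H at 0° is eclipsed with H at 0° (1.1); SH at 120° is eclipsed with iPr at 120° (3.9); H at 240° is eclipsed with H at 240° (1.1). Total 6.1 kcal/mol.
iPr at 180° is staggered. SH at 120° is gauche with iPr at 180° (1.3). Total 1.3 kcal/mol.
iPr at 240° is eclipsed. H at 0° is eclipsed with H at 0° (1.1); SH at 120° is eclipsed with H at 120° (1.8); H at 240° is eclipsed with iPr at 240° (1.8). Total 4.7 kcal/mol.
iPr at 300° (staggered): no non-H gauche contacts → 0.0 kcal/mol.
The minimum (0.0 kcal/mol) occurs with iPr at 300°.

300°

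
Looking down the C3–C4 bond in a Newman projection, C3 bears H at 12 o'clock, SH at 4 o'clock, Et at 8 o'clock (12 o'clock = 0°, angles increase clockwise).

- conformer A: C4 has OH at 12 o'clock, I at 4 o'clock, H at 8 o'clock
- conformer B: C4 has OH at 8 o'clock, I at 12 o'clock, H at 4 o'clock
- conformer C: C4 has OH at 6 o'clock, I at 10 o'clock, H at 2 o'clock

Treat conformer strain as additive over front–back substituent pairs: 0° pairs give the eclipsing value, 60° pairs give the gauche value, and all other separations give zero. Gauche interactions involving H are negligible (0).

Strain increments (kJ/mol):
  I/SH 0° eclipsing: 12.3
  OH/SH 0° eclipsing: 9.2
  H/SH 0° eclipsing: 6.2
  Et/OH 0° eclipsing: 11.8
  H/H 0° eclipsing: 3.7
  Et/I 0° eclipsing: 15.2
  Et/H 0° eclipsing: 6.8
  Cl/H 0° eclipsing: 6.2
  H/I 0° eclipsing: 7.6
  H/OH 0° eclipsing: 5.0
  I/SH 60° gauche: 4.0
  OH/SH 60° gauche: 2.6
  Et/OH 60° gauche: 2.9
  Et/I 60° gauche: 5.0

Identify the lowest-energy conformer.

A (eclipsed): H(0°)/OH(0°) eclipsed 5.0; SH(120°)/I(120°) eclipsed 12.3; Et(240°)/H(240°) eclipsed 6.8 → 24.1 kJ/mol.
B (eclipsed): H(0°)/I(0°) eclipsed 7.6; SH(120°)/H(120°) eclipsed 6.2; Et(240°)/OH(240°) eclipsed 11.8 → 25.6 kJ/mol.
C (staggered): SH(120°)/OH(180°) gauche 2.6; Et(240°)/OH(180°) gauche 2.9; Et(240°)/I(300°) gauche 5.0 → 10.5 kJ/mol.
C has the lowest total (10.5 kJ/mol).

C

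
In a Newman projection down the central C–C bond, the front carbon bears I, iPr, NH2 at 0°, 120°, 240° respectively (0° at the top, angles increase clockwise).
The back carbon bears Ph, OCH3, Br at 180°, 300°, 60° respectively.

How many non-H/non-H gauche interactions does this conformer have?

Non-H gauche pairs: I(0°)/OCH3(300°); I(0°)/Br(60°); iPr(120°)/Ph(180°); iPr(120°)/Br(60°); NH2(240°)/Ph(180°); NH2(240°)/OCH3(300°) — 6 interactions.

6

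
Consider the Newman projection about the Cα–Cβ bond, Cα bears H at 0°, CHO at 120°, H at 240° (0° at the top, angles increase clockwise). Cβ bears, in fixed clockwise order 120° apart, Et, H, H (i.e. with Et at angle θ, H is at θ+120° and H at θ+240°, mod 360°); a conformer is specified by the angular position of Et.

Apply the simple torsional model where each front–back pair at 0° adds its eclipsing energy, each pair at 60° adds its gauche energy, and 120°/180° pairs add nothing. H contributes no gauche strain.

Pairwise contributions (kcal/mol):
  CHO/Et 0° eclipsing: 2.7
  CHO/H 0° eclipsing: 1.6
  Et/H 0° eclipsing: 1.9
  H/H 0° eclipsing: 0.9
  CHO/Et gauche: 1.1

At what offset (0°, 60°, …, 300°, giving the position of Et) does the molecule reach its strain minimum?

Et at 0° (eclipsed): H–Et eclipsed, CHO–H eclipsed, H–H eclipsed; 1.9 + 1.6 + 0.9 = 4.4 kcal/mol.
Et at 60° (staggered): CHO–Et gauche; 1.1 = 1.1 kcal/mol.
Et at 120° (eclipsed): H–H eclipsed, CHO–Et eclipsed, H–H eclipsed; 0.9 + 2.7 + 0.9 = 4.5 kcal/mol.
Et at 180° (staggered): CHO–Et gauche; 1.1 = 1.1 kcal/mol.
Et at 240° (eclipsed): H–H eclipsed, CHO–H eclipsed, H–Et eclipsed; 0.9 + 1.6 + 1.9 = 4.4 kcal/mol.
Et at 300° (staggered): no non-H gauche contacts → 0.0 kcal/mol.
The minimum (0.0 kcal/mol) occurs with Et at 300°.

300°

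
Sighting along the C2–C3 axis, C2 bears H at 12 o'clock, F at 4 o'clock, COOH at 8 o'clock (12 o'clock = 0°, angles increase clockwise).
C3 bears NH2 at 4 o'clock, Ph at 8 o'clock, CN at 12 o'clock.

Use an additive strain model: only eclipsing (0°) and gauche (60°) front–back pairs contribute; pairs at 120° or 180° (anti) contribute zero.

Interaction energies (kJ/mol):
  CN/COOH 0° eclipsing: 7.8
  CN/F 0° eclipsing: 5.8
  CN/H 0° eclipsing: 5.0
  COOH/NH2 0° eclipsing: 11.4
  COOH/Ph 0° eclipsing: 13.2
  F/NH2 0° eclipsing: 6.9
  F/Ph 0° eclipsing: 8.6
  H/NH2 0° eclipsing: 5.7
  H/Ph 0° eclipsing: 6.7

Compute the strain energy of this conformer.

25.1 kJ/mol

This conformer (eclipsed): H–CN eclipsed, F–NH2 eclipsed, COOH–Ph eclipsed; 5.0 + 6.9 + 13.2 = 25.1 kJ/mol.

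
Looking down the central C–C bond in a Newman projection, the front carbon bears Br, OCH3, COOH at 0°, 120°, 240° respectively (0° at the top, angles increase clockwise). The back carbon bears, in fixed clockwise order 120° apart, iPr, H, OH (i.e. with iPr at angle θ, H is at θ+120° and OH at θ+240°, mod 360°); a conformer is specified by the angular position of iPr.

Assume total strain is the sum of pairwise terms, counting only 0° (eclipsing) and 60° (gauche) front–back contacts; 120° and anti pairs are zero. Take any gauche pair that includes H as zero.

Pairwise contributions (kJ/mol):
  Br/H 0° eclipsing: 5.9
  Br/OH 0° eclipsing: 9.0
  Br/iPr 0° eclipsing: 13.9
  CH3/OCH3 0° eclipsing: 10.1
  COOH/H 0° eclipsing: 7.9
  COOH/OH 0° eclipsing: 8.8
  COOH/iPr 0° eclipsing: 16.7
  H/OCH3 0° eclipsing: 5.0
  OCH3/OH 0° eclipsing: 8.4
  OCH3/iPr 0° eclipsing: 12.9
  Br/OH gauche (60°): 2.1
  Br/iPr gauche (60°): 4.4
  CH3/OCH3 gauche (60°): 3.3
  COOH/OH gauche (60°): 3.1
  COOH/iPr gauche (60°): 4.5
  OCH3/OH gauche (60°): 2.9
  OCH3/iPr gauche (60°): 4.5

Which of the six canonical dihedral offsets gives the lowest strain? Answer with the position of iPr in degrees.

iPr at 0° (eclipsed): Br(0°)/iPr(0°) eclipsed 13.9; OCH3(120°)/H(120°) eclipsed 5.0; COOH(240°)/OH(240°) eclipsed 8.8 → 27.7 kJ/mol.
iPr at 60° (staggered): Br(0°)/iPr(60°) gauche 4.4; Br(0°)/OH(300°) gauche 2.1; OCH3(120°)/iPr(60°) gauche 4.5; COOH(240°)/OH(300°) gauche 3.1 → 14.1 kJ/mol.
iPr at 120° (eclipsed): Br(0°)/OH(0°) eclipsed 9.0; OCH3(120°)/iPr(120°) eclipsed 12.9; COOH(240°)/H(240°) eclipsed 7.9 → 29.8 kJ/mol.
iPr at 180° (staggered): Br(0°)/OH(60°) gauche 2.1; OCH3(120°)/iPr(180°) gauche 4.5; OCH3(120°)/OH(60°) gauche 2.9; COOH(240°)/iPr(180°) gauche 4.5 → 14.0 kJ/mol.
iPr at 240° (eclipsed): Br(0°)/H(0°) eclipsed 5.9; OCH3(120°)/OH(120°) eclipsed 8.4; COOH(240°)/iPr(240°) eclipsed 16.7 → 31.0 kJ/mol.
iPr at 300° (staggered): Br(0°)/iPr(300°) gauche 4.4; OCH3(120°)/OH(180°) gauche 2.9; COOH(240°)/iPr(300°) gauche 4.5; COOH(240°)/OH(180°) gauche 3.1 → 14.9 kJ/mol.
The minimum (14.0 kJ/mol) occurs with iPr at 180°.

180°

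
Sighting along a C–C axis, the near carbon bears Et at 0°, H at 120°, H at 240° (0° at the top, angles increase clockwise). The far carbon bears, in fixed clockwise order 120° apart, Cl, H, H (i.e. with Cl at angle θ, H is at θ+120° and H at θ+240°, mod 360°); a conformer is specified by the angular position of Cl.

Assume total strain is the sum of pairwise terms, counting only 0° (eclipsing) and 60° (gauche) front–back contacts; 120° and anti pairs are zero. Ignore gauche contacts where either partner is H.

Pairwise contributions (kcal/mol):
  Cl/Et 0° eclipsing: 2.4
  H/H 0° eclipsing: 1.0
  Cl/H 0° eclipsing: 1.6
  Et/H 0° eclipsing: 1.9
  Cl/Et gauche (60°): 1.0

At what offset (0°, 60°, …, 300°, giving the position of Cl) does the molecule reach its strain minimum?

180°

Cl at 0° (eclipsed): Et–Cl eclipsed, H–H eclipsed, H–H eclipsed; 2.4 + 1.0 + 1.0 = 4.4 kcal/mol.
Cl at 60° (staggered): Et–Cl gauche; 1.0 = 1.0 kcal/mol.
Cl at 120° (eclipsed): Et–H eclipsed, H–Cl eclipsed, H–H eclipsed; 1.9 + 1.6 + 1.0 = 4.5 kcal/mol.
Cl at 180° (staggered): no non-H gauche contacts → 0.0 kcal/mol.
Cl at 240° (eclipsed): Et–H eclipsed, H–H eclipsed, H–Cl eclipsed; 1.9 + 1.0 + 1.6 = 4.5 kcal/mol.
Cl at 300° (staggered): Et–Cl gauche; 1.0 = 1.0 kcal/mol.
The minimum (0.0 kcal/mol) occurs with Cl at 180°.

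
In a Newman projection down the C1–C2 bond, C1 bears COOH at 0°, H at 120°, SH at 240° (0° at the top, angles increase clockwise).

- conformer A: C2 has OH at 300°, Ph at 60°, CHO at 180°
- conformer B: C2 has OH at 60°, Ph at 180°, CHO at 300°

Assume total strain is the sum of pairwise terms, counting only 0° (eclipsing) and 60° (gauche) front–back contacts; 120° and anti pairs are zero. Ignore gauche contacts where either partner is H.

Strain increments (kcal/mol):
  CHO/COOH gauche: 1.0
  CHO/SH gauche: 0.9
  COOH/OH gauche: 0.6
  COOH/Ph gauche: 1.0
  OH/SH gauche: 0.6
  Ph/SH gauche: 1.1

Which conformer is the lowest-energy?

A

A (staggered): COOH(0°)/OH(300°) gauche 0.6; COOH(0°)/Ph(60°) gauche 1.0; SH(240°)/OH(300°) gauche 0.6; SH(240°)/CHO(180°) gauche 0.9 → 3.1 kcal/mol.
B (staggered): COOH(0°)/OH(60°) gauche 0.6; COOH(0°)/CHO(300°) gauche 1.0; SH(240°)/Ph(180°) gauche 1.1; SH(240°)/CHO(300°) gauche 0.9 → 3.6 kcal/mol.
A has the lowest total (3.1 kcal/mol).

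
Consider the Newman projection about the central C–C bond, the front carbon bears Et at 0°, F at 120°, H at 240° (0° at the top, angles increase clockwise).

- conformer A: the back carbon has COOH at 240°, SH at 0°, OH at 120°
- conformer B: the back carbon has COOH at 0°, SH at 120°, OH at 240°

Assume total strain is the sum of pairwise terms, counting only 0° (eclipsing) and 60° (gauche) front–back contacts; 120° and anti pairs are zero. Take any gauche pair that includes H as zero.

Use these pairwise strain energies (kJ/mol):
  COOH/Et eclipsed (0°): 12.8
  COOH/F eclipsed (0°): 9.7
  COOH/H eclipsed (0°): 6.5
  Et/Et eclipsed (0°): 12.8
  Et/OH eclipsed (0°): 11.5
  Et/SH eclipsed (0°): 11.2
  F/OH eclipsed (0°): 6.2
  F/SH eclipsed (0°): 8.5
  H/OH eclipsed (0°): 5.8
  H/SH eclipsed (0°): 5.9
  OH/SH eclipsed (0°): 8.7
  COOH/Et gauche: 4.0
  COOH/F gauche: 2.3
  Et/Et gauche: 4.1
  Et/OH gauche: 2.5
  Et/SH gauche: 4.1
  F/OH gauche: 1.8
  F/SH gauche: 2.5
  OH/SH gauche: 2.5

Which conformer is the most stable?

A

A (eclipsed): Et–SH eclipsed, F–OH eclipsed, H–COOH eclipsed; 11.2 + 6.2 + 6.5 = 23.9 kJ/mol.
B (eclipsed): Et–COOH eclipsed, F–SH eclipsed, H–OH eclipsed; 12.8 + 8.5 + 5.8 = 27.1 kJ/mol.
A has the lowest total (23.9 kJ/mol).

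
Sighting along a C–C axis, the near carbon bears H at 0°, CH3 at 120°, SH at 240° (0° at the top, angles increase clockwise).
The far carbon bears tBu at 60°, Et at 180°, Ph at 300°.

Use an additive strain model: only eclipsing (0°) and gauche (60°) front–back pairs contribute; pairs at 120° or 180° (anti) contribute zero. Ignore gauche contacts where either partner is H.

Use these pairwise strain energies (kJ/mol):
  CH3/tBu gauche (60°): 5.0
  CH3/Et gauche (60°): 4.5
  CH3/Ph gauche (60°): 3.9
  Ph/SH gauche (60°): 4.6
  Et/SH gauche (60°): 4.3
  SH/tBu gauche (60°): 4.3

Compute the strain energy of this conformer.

18.4 kJ/mol

This conformer is staggered. CH3 at 120° is gauche with tBu at 60° (5.0); CH3 at 120° is gauche with Et at 180° (4.5); SH at 240° is gauche with Et at 180° (4.3); SH at 240° is gauche with Ph at 300° (4.6). Total 18.4 kJ/mol.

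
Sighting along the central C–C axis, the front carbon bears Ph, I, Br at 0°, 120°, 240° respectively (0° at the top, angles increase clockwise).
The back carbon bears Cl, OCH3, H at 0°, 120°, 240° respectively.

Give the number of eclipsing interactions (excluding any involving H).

2

Non-H eclipsing pairs: Ph(0°)/Cl(0°); I(120°)/OCH3(120°) — 2 interactions.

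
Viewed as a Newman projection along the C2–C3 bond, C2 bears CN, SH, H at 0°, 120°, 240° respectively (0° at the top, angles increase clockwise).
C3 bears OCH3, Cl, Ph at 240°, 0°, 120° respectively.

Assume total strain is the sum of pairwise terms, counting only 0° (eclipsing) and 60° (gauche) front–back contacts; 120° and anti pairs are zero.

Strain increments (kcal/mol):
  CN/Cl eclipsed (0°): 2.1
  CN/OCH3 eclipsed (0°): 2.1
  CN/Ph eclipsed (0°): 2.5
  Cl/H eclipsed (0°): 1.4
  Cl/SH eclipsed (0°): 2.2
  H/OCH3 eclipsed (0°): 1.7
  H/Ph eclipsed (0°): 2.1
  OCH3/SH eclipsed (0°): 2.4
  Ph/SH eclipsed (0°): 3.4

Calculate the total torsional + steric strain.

7.2 kcal/mol

This conformer (eclipsed): CN(0°)/Cl(0°) eclipsed 2.1; SH(120°)/Ph(120°) eclipsed 3.4; H(240°)/OCH3(240°) eclipsed 1.7 → 7.2 kcal/mol.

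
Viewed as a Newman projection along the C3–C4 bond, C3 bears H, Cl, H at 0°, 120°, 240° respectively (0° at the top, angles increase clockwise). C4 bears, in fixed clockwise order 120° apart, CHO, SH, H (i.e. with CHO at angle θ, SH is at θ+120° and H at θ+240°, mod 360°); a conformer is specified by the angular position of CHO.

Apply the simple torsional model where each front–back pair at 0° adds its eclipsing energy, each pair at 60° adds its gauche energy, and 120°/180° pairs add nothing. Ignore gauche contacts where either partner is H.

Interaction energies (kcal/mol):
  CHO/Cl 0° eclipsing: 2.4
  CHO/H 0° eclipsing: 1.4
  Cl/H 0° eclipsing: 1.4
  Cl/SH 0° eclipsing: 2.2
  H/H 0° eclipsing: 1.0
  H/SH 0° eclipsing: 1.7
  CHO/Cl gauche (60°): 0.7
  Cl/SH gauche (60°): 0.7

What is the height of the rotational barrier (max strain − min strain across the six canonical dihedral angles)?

4.4 kcal/mol

CHO at 0° is eclipsed. H at 0° is eclipsed with CHO at 0° (1.4); Cl at 120° is eclipsed with SH at 120° (2.2); H at 240° is eclipsed with H at 240° (1.0). Total 4.6 kcal/mol.
CHO at 60° is staggered. Cl at 120° is gauche with CHO at 60° (0.7); Cl at 120° is gauche with SH at 180° (0.7). Total 1.4 kcal/mol.
CHO at 120° is eclipsed. H at 0° is eclipsed with H at 0° (1.0); Cl at 120° is eclipsed with CHO at 120° (2.4); H at 240° is eclipsed with SH at 240° (1.7). Total 5.1 kcal/mol.
CHO at 180° is staggered. Cl at 120° is gauche with CHO at 180° (0.7). Total 0.7 kcal/mol.
CHO at 240° is eclipsed. H at 0° is eclipsed with SH at 0° (1.7); Cl at 120° is eclipsed with H at 120° (1.4); H at 240° is eclipsed with CHO at 240° (1.4). Total 4.5 kcal/mol.
CHO at 300° is staggered. Cl at 120° is gauche with SH at 60° (0.7). Total 0.7 kcal/mol.
Max at 120° (5.1 kcal/mol), min at 180° (0.7 kcal/mol); barrier = 4.4 kcal/mol.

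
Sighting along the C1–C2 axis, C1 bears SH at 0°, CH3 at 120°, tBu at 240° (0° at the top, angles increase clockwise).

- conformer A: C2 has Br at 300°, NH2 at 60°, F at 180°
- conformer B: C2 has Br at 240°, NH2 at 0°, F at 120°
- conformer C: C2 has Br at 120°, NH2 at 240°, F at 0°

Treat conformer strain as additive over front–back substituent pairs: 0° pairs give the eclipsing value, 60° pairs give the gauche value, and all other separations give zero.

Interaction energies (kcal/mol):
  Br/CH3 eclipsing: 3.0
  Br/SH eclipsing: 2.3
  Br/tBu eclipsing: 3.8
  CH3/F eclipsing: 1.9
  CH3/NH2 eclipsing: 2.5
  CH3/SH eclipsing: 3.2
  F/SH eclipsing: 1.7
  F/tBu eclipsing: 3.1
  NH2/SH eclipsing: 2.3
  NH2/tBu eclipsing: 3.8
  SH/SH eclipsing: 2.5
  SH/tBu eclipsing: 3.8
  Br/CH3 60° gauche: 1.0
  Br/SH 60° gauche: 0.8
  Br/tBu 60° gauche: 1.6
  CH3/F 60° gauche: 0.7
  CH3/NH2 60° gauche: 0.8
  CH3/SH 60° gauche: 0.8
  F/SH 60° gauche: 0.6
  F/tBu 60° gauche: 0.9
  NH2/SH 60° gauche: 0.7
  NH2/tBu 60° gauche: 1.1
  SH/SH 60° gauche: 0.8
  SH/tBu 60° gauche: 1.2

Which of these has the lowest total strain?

A (staggered): SH–Br gauche, SH–NH2 gauche, CH3–NH2 gauche, CH3–F gauche, tBu–Br gauche, tBu–F gauche; 0.8 + 0.7 + 0.8 + 0.7 + 1.6 + 0.9 = 5.5 kcal/mol.
B (eclipsed): SH–NH2 eclipsed, CH3–F eclipsed, tBu–Br eclipsed; 2.3 + 1.9 + 3.8 = 8.0 kcal/mol.
C (eclipsed): SH–F eclipsed, CH3–Br eclipsed, tBu–NH2 eclipsed; 1.7 + 3.0 + 3.8 = 8.5 kcal/mol.
A has the lowest total (5.5 kcal/mol).

A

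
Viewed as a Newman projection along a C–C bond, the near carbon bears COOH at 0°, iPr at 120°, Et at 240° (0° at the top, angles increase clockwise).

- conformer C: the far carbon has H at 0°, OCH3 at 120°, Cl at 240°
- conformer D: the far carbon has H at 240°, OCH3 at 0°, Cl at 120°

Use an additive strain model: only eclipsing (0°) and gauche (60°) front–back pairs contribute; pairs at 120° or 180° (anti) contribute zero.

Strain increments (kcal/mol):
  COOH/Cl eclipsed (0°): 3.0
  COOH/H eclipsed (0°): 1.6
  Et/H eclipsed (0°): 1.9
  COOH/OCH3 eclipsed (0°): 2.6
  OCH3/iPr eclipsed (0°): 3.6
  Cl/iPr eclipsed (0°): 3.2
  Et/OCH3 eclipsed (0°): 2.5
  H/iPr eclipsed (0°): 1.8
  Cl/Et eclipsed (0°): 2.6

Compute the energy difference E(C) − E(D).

+0.1 kcal/mol

C (eclipsed): COOH–H eclipsed, iPr–OCH3 eclipsed, Et–Cl eclipsed; 1.6 + 3.6 + 2.6 = 7.8 kcal/mol.
D (eclipsed): COOH–OCH3 eclipsed, iPr–Cl eclipsed, Et–H eclipsed; 2.6 + 3.2 + 1.9 = 7.7 kcal/mol.
E(C) − E(D) = 7.8 − 7.7 = +0.1 kcal/mol.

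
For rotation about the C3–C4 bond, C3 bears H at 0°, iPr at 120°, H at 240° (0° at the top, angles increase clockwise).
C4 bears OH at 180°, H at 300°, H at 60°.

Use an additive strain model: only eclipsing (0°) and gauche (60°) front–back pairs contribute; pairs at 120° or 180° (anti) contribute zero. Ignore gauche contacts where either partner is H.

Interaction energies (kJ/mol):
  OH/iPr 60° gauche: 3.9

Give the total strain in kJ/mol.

This conformer is staggered. iPr at 120° is gauche with OH at 180° (3.9). Total 3.9 kJ/mol.

3.9 kJ/mol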